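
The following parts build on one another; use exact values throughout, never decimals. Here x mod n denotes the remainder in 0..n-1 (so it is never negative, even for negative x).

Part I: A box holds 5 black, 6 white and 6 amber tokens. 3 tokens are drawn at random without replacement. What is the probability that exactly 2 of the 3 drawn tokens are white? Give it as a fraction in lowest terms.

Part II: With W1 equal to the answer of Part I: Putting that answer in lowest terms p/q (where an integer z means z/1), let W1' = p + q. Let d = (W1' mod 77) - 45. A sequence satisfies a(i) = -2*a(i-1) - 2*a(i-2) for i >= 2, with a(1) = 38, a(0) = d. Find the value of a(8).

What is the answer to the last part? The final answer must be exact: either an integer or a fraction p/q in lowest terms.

-480

Part I: total draws C(17,3) = 680; favorable C(6,2)*C(11,1) = 165; P = 33/136; answer 33/136
Part II: W1 = 33/136; threaded value p + q = 169; d = -30; a(2) = -2*(38) - 2*(-30) = -16; iterating: a(2)=-16, a(3)=-44, a(4)=120, a(5)=-152, a(6)=64, a(7)=176, a(8)=-480; answer -480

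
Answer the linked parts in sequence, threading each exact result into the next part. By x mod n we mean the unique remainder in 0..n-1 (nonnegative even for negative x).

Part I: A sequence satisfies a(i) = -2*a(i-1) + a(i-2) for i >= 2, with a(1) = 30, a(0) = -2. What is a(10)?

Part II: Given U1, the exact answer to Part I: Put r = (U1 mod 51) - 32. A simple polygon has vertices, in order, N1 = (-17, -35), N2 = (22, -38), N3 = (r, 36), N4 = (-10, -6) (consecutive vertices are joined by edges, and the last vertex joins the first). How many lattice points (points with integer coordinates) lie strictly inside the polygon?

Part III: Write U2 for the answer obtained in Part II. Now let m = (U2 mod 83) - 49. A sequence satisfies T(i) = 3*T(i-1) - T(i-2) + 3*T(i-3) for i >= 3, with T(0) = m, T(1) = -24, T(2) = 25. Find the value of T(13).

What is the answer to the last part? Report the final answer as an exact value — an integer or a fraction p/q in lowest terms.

-2072640

Part I: a(2) = -2*(30) + 1*(-2) = -62; iterating: a(2)=-62, a(3)=154, a(4)=-370, a(5)=894, a(6)=-2158, a(7)=5210, a(8)=-12578, a(9)=30366, a(10)=-73310; answer -73310
Part II: U1 = -73310; r = -4; cross terms: (-17*-38 - 22*-35)=1416, (22*36 - -4*-38)=640, (-4*-6 - -10*36)=384, (-10*-35 - -17*-6)=248; twice the area = |2688| = 2688; area = 1344; boundary points = 3 + 2 + 6 + 1 = 12; strictly interior points = area - boundary/2 + 1 = 1339; answer 1339
Part III: U2 = 1339; m = -38; T(3) = 3*(25) - 1*(-24) + 3*(-38) = -15; iterating: T(3)=-15, T(4)=-142, T(5)=-336, T(6)=-911, T(7)=-2823, T(8)=-8566, T(9)=-25608, T(10)=-76727, T(11)=-230271, T(12)=-690910, T(13)=-2072640; answer -2072640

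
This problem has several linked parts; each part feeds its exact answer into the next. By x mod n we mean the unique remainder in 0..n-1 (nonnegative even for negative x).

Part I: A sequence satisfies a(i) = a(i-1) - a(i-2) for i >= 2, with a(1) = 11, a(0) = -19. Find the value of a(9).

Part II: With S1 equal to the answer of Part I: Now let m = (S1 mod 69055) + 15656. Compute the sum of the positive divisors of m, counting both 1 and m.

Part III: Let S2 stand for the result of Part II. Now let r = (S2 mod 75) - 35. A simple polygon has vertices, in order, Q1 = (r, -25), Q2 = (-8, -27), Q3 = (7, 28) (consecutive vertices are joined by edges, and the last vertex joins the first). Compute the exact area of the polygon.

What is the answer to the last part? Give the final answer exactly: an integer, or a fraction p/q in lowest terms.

Part I: a(2) = 1*(11) - 1*(-19) = 30; iterating: a(2)=30, a(3)=19, a(4)=-11, a(5)=-30, a(6)=-19, a(7)=11, a(8)=30, a(9)=19; answer 19
Part II: S1 = 19; m = 15675; 15675 = 3 * 5^2 * 11 * 19; sigma = (1 + 3) * (1 + 5 + 25) * (1 + 11) * (1 + 19) = 4 * 31 * 12 * 20 = 29760; answer 29760
Part III: S2 = 29760; r = 25; cross terms: (25*-27 - -8*-25)=-875, (-8*28 - 7*-27)=-35, (7*-25 - 25*28)=-875; twice the area = |-1785| = 1785; area = 1785/2; answer 1785/2

1785/2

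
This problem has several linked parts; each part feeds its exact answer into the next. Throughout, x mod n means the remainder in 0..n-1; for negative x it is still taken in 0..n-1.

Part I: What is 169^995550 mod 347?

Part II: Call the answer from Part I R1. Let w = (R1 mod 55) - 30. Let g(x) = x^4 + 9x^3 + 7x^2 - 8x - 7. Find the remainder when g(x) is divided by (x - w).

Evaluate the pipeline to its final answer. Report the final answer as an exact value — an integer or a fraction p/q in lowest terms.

Part I: squarings mod 347: 169^1=169, 169^2=107, 169^4=345, 169^8=4, 169^16=16, 169^32=256, 169^64=300, 169^128=127, 169^256=167, 169^512=129, 169^1024=332, 169^2048=225, 169^4096=310, 169^8192=328, 169^16384=14, 169^32768=196, 169^65536=246, 169^131072=138, 169^262144=306, 169^524288=293; 169^995550 = 169^2 * 169^4 * 169^8 * 169^16 * 169^64 * 169^128 * 169^4096 * 169^8192 * 169^65536 * 169^131072 * 169^262144 * 169^524288 = 137 (mod 347); answer 137
Part II: R1 = 137; w = -3; remainder = value at the root: 1*(-3)^4 + 9*(-3)^3 + 7*(-3)^2 - 8*(-3)^1 - 7 = (81) + (-243) + (63) + (24) + (-7) = -82; answer -82

-82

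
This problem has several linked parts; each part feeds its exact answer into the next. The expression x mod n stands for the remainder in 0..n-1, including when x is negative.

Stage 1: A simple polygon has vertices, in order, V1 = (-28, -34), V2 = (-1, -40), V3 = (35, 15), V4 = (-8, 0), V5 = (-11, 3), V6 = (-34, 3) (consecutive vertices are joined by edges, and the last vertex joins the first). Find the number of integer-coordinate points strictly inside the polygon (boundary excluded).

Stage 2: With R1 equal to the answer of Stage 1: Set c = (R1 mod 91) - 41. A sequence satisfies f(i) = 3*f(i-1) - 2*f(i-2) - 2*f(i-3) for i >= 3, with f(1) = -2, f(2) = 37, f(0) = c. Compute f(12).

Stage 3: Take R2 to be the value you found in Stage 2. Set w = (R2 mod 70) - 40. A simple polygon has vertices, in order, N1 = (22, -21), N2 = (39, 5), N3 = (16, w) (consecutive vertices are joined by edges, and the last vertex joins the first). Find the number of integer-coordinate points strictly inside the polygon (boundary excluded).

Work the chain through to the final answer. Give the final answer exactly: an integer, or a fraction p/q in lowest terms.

Stage 1: cross terms: (-28*-40 - -1*-34)=1086, (-1*15 - 35*-40)=1385, (35*0 - -8*15)=120, (-8*3 - -11*0)=-24, (-11*3 - -34*3)=69, (-34*-34 - -28*3)=1240; twice the area = |3876| = 3876; area = 1938; boundary points = 3 + 1 + 1 + 3 + 23 + 1 = 32; strictly interior points = area - boundary/2 + 1 = 1923; answer 1923
Stage 2: R1 = 1923; c = -29; f(3) = 3*(37) - 2*(-2) - 2*(-29) = 173; iterating: f(3)=173, f(4)=449, f(5)=927, f(6)=1537, f(7)=1859, f(8)=649, f(9)=-4845, f(10)=-19551, f(11)=-50261, f(12)=-101991; answer -101991
Stage 3: R2 = -101991; w = 29; cross terms: (22*5 - 39*-21)=929, (39*29 - 16*5)=1051, (16*-21 - 22*29)=-974; twice the area = |1006| = 1006; area = 503; boundary points = 1 + 1 + 2 = 4; strictly interior points = area - boundary/2 + 1 = 502; answer 502

502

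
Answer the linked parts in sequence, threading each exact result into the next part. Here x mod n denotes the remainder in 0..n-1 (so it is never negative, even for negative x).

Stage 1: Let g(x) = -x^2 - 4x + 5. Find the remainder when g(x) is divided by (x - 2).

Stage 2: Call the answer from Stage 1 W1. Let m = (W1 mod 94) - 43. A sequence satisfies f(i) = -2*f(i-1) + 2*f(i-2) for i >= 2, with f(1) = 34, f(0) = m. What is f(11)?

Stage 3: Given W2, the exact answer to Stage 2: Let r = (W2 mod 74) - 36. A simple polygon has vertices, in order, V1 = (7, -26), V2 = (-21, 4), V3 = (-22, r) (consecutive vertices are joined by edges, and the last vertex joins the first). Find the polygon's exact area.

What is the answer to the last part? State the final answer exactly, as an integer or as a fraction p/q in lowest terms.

Stage 1: remainder = value at the root: -1*(2)^2 - 4*(2)^1 + 5 = (-4) + (-8) + (5) = -7; answer -7
Stage 2: W1 = -7; m = 44; f(2) = -2*(34) + 2*(44) = 20; iterating: f(2)=20, f(3)=28, f(4)=-16, f(5)=88, f(6)=-208, f(7)=592, f(8)=-1600, f(9)=4384, f(10)=-11968, f(11)=32704; answer 32704
Stage 3: W2 = 32704; r = 34; cross terms: (7*4 - -21*-26)=-518, (-21*34 - -22*4)=-626, (-22*-26 - 7*34)=334; twice the area = |-810| = 810; area = 405; answer 405

405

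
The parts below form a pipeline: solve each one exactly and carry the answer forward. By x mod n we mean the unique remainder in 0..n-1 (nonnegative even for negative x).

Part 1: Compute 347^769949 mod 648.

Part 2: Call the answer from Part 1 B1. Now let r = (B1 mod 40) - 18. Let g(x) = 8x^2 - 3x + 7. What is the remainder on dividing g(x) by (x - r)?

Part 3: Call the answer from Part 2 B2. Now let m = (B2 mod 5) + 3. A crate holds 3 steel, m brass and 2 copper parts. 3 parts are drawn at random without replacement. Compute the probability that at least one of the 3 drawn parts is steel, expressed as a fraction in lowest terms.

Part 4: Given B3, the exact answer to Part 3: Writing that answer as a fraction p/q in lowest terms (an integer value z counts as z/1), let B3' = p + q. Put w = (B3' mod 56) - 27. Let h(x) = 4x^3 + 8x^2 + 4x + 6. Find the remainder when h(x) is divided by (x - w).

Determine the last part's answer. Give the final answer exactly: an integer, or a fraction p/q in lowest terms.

52998

Part 1: squarings mod 648: 347^1=347, 347^2=529, 347^4=553, 347^8=601, 347^16=265, 347^32=241, 347^64=409, 347^128=97, 347^256=337, 347^512=169, 347^1024=49, 347^2048=457, 347^4096=193, 347^8192=313, 347^16384=121, 347^32768=385, 347^65536=481, 347^131072=25, 347^262144=625, 347^524288=529; 347^769949 = 347^1 * 347^4 * 347^8 * 347^16 * 347^128 * 347^256 * 347^512 * 347^1024 * 347^2048 * 347^4096 * 347^8192 * 347^32768 * 347^65536 * 347^131072 * 347^524288 = 587 (mod 648); answer 587
Part 2: B1 = 587; r = 9; remainder = value at the root: 8*(9)^2 - 3*(9)^1 + 7 = (648) + (-27) + (7) = 628; answer 628
Part 3: B2 = 628; m = 6; total draws C(11,3) = 165; complement C(8,3) = 56; favorable 165 - 56 = 109; P = 109/165; answer 109/165
Part 4: B3 = 109/165; threaded value p + q = 274; w = 23; remainder = value at the root: 4*(23)^3 + 8*(23)^2 + 4*(23)^1 + 6 = (48668) + (4232) + (92) + (6) = 52998; answer 52998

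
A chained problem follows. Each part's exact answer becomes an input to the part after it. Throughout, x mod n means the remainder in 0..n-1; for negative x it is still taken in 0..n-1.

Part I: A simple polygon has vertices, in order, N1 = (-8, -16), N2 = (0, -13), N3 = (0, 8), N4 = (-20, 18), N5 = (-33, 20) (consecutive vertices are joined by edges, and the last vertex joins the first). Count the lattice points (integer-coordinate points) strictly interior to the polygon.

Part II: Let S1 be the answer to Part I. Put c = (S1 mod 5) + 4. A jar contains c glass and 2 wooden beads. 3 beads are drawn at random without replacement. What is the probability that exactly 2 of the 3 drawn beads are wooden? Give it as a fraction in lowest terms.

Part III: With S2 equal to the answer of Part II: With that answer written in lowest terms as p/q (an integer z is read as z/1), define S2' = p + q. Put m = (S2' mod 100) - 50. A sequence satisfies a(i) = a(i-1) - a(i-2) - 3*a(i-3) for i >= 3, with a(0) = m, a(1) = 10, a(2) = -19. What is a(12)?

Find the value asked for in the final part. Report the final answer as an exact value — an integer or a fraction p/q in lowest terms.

377

Part I: cross terms: (-8*-13 - 0*-16)=104, (0*8 - 0*-13)=0, (0*18 - -20*8)=160, (-20*20 - -33*18)=194, (-33*-16 - -8*20)=688; twice the area = |1146| = 1146; area = 573; boundary points = 1 + 21 + 10 + 1 + 1 = 34; strictly interior points = area - boundary/2 + 1 = 557; answer 557
Part II: S1 = 557; c = 6; total draws C(8,3) = 56; favorable C(2,2)*C(6,1) = 6; P = 3/28; answer 3/28
Part III: S2 = 3/28; threaded value p + q = 31; m = -19; a(3) = 1*(-19) - 1*(10) - 3*(-19) = 28; iterating: a(3)=28, a(4)=17, a(5)=46, a(6)=-55, a(7)=-152, a(8)=-235, a(9)=82, a(10)=773, a(11)=1396, a(12)=377; answer 377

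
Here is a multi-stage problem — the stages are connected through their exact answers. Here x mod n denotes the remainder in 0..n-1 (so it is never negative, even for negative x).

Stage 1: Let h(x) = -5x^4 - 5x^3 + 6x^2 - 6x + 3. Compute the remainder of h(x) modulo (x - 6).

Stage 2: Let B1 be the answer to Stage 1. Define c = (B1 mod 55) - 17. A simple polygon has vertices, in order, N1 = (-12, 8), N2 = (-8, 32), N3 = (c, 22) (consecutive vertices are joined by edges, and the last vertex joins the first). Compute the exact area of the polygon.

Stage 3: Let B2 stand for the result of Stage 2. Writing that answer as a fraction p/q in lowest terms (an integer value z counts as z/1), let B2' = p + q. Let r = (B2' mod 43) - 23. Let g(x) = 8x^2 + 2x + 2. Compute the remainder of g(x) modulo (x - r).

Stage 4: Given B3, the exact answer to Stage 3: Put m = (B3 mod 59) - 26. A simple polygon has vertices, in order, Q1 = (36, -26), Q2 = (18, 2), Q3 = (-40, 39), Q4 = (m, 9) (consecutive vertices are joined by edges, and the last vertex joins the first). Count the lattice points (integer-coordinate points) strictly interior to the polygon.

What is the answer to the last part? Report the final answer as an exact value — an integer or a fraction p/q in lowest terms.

Stage 1: remainder = value at the root: -5*(6)^4 - 5*(6)^3 + 6*(6)^2 - 6*(6)^1 + 3 = (-6480) + (-1080) + (216) + (-36) + (3) = -7377; answer -7377
Stage 2: B1 = -7377; c = 31; cross terms: (-12*32 - -8*8)=-320, (-8*22 - 31*32)=-1168, (31*8 - -12*22)=512; twice the area = |-976| = 976; area = 488; answer 488
Stage 3: B2 = 488; threaded value p + q = 489; r = -7; remainder = value at the root: 8*(-7)^2 + 2*(-7)^1 + 2 = (392) + (-14) + (2) = 380; answer 380
Stage 4: B3 = 380; m = 0; cross terms: (36*2 - 18*-26)=540, (18*39 - -40*2)=782, (-40*9 - 0*39)=-360, (0*-26 - 36*9)=-324; twice the area = |638| = 638; area = 319; boundary points = 2 + 1 + 10 + 1 = 14; strictly interior points = area - boundary/2 + 1 = 313; answer 313

313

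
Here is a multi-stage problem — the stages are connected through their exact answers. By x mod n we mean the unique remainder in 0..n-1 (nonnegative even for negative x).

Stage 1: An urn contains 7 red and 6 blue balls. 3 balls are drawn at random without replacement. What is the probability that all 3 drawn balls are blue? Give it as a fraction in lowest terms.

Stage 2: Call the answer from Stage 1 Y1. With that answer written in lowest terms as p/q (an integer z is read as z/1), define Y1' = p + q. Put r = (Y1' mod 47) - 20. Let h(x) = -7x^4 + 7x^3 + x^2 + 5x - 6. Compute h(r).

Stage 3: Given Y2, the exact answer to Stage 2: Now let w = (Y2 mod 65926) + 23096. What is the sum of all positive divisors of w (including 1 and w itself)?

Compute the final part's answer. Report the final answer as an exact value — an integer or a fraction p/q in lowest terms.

181536

Stage 1: total draws C(13,3) = 286; favorable C(6,3) = 20; P = 10/143; answer 10/143
Stage 2: Y1 = 10/143; threaded value p + q = 153; r = -8; -7*(-8)^4 + 7*(-8)^3 + 1*(-8)^2 + 5*(-8)^1 - 6 = (-28672) + (-3584) + (64) + (-40) + (-6) = -32238; answer -32238
Stage 3: Y2 = -32238; w = 56784; 56784 = 2^4 * 3 * 7 * 13^2; sigma = (1 + 2 + 4 + 8 + 16) * (1 + 3) * (1 + 7) * (1 + 13 + 169) = 31 * 4 * 8 * 183 = 181536; answer 181536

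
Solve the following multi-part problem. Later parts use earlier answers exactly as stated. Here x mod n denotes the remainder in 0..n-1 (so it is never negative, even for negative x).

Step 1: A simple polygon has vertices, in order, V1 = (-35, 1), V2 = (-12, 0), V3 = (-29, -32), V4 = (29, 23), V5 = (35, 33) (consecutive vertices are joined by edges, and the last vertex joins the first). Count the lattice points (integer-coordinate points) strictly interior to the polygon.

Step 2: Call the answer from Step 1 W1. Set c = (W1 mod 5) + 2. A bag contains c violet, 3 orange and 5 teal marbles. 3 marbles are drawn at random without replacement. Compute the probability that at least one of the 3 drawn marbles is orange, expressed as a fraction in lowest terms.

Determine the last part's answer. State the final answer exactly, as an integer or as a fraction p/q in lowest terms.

Step 1: cross terms: (-35*0 - -12*1)=12, (-12*-32 - -29*0)=384, (-29*23 - 29*-32)=261, (29*33 - 35*23)=152, (35*1 - -35*33)=1190; twice the area = |1999| = 1999; area = 1999/2; boundary points = 1 + 1 + 1 + 2 + 2 = 7; strictly interior points = area - boundary/2 + 1 = 997; answer 997
Step 2: W1 = 997; c = 4; total draws C(12,3) = 220; complement C(9,3) = 84; favorable 220 - 84 = 136; P = 34/55; answer 34/55

34/55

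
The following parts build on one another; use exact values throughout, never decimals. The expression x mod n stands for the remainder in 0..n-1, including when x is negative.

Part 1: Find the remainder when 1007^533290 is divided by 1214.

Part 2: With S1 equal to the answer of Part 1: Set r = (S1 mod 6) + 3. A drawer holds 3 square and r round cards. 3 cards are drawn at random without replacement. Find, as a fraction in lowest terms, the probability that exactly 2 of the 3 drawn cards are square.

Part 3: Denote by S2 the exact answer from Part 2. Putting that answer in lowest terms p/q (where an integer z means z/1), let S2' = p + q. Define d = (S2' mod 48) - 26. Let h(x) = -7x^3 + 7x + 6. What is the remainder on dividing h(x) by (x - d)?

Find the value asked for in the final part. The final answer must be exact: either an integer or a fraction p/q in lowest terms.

Part 1: squarings mod 1214: 1007^1=1007, 1007^2=359, 1007^4=197, 1007^8=1175, 1007^16=307, 1007^32=771, 1007^64=795, 1007^128=745, 1007^256=227, 1007^512=541, 1007^1024=107, 1007^2048=523, 1007^4096=379, 1007^8192=389, 1007^16384=785, 1007^32768=727, 1007^65536=439, 1007^131072=909, 1007^262144=761, 1007^524288=43; 1007^533290 = 1007^2 * 1007^8 * 1007^32 * 1007^256 * 1007^512 * 1007^8192 * 1007^524288 = 567 (mod 1214); answer 567
Part 2: S1 = 567; r = 6; total draws C(9,3) = 84; favorable C(3,2)*C(6,1) = 18; P = 3/14; answer 3/14
Part 3: S2 = 3/14; threaded value p + q = 17; d = -9; remainder = value at the root: -7*(-9)^3 + 7*(-9)^1 + 6 = (5103) + (-63) + (6) = 5046; answer 5046

5046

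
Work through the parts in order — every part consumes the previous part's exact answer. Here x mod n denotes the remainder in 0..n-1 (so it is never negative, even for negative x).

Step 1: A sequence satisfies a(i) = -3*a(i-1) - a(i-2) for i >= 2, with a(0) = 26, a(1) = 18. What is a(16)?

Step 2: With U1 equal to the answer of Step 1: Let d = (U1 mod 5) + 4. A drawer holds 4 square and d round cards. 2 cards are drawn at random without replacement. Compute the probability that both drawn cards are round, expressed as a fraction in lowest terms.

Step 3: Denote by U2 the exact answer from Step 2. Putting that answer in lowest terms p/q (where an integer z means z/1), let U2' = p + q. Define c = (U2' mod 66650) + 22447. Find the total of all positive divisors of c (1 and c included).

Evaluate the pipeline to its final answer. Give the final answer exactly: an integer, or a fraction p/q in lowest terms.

22848

Step 1: a(2) = -3*(18) - 1*(26) = -80; iterating: a(2)=-80, a(3)=222, a(4)=-586, a(5)=1536, a(6)=-4022, a(7)=10530, a(8)=-27568, a(9)=72174, a(10)=-188954, a(11)=494688, a(12)=-1295110, a(13)=3390642, a(14)=-8876816, a(15)=23239806, a(16)=-60842602; answer -60842602
Step 2: U1 = -60842602; d = 7; total draws C(11,2) = 55; favorable C(7,2) = 21; P = 21/55; answer 21/55
Step 3: U2 = 21/55; threaded value p + q = 76; c = 22523; 22523 = 101 * 223; sigma = (1 + 101) * (1 + 223) = 102 * 224 = 22848; answer 22848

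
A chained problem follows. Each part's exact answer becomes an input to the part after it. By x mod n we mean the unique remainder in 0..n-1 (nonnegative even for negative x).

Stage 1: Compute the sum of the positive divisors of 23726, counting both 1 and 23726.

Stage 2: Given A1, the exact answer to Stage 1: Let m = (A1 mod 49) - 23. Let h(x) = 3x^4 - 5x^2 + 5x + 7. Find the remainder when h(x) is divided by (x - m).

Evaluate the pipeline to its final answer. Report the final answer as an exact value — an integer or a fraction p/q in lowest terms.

1732

Stage 1: 23726 = 2 * 11863; sigma = (1 + 2) * (1 + 11863) = 3 * 11864 = 35592; answer 35592
Stage 2: A1 = 35592; m = -5; remainder = value at the root: 3*(-5)^4 - 5*(-5)^2 + 5*(-5)^1 + 7 = (1875) + (-125) + (-25) + (7) = 1732; answer 1732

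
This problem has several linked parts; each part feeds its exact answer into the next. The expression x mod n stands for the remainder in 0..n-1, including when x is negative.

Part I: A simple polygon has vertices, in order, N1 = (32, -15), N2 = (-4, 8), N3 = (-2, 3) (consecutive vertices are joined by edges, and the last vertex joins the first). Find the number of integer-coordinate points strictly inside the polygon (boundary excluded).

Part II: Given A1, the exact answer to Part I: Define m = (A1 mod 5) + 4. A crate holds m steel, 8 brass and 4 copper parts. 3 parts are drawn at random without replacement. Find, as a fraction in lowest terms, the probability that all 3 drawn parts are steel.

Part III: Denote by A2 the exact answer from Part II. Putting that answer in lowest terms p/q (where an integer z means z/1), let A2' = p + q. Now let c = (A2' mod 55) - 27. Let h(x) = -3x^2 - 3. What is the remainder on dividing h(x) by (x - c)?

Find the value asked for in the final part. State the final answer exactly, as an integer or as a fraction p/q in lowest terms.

-510

Part I: cross terms: (32*8 - -4*-15)=196, (-4*3 - -2*8)=4, (-2*-15 - 32*3)=-66; twice the area = |134| = 134; area = 67; boundary points = 1 + 1 + 2 = 4; strictly interior points = area - boundary/2 + 1 = 66; answer 66
Part II: A1 = 66; m = 5; total draws C(17,3) = 680; favorable C(5,3) = 10; P = 1/68; answer 1/68
Part III: A2 = 1/68; threaded value p + q = 69; c = -13; remainder = value at the root: -3*(-13)^2 - 3 = (-507) + (-3) = -510; answer -510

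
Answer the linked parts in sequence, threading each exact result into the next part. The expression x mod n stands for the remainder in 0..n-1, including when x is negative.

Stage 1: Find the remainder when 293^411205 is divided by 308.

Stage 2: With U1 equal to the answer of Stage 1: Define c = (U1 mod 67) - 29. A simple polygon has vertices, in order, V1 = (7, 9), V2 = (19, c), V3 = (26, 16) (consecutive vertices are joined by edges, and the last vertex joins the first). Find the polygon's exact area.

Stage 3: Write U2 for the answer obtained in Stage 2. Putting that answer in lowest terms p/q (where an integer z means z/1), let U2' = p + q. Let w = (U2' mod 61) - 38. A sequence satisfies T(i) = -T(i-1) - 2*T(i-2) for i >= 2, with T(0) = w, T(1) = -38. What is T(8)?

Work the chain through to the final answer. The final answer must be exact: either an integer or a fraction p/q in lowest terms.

138

Stage 1: squarings mod 308: 293^1=293, 293^2=225, 293^4=113, 293^8=141, 293^16=169, 293^32=225, 293^64=113, 293^128=141, 293^256=169, 293^512=225, 293^1024=113, 293^2048=141, 293^4096=169, 293^8192=225, 293^16384=113, 293^32768=141, 293^65536=169, 293^131072=225, 293^262144=113; 293^411205 = 293^1 * 293^4 * 293^64 * 293^512 * 293^1024 * 293^16384 * 293^131072 * 293^262144 = 153 (mod 308); answer 153
Stage 2: U1 = 153; c = -10; cross terms: (7*-10 - 19*9)=-241, (19*16 - 26*-10)=564, (26*9 - 7*16)=122; twice the area = |445| = 445; area = 445/2; answer 445/2
Stage 3: U2 = 445/2; threaded value p + q = 447; w = -18; T(2) = -1*(-38) - 2*(-18) = 74; iterating: T(2)=74, T(3)=2, T(4)=-150, T(5)=146, T(6)=154, T(7)=-446, T(8)=138; answer 138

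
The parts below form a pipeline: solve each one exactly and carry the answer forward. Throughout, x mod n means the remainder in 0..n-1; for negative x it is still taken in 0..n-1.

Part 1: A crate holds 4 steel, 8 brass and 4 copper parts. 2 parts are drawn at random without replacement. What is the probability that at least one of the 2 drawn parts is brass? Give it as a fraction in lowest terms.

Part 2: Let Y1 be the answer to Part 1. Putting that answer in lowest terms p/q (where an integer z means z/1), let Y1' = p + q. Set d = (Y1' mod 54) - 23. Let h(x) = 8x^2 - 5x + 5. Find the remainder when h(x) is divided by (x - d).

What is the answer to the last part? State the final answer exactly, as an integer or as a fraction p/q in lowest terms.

Part 1: total draws C(16,2) = 120; complement C(8,2) = 28; favorable 120 - 28 = 92; P = 23/30; answer 23/30
Part 2: Y1 = 23/30; threaded value p + q = 53; d = 30; remainder = value at the root: 8*(30)^2 - 5*(30)^1 + 5 = (7200) + (-150) + (5) = 7055; answer 7055

7055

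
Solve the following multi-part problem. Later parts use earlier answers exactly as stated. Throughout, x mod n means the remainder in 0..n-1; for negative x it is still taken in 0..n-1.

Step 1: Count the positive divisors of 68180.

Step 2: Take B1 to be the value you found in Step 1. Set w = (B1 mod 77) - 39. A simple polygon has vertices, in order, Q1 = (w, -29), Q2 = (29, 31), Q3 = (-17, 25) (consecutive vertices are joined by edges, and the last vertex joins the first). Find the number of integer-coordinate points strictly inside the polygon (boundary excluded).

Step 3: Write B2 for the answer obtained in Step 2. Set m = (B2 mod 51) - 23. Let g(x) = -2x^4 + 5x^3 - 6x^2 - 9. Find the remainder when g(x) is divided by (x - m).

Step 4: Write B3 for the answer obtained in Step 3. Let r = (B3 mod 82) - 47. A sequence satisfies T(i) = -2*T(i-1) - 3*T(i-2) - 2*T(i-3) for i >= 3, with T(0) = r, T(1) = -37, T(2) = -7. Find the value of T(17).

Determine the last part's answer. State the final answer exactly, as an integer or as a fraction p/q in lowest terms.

-8635

Step 1: 68180 = 2^2 * 5 * 7 * 487; number of divisors = (2+1) * (1+1) * (1+1) * (1+1) = 24; answer 24
Step 2: B1 = 24; w = -15; cross terms: (-15*31 - 29*-29)=376, (29*25 - -17*31)=1252, (-17*-29 - -15*25)=868; twice the area = |2496| = 2496; area = 1248; boundary points = 4 + 2 + 2 = 8; strictly interior points = area - boundary/2 + 1 = 1245; answer 1245
Step 3: B2 = 1245; m = -2; remainder = value at the root: -2*(-2)^4 + 5*(-2)^3 - 6*(-2)^2 - 9 = (-32) + (-40) + (-24) + (-9) = -105; answer -105
Step 4: B3 = -105; r = 12; T(3) = -2*(-7) - 3*(-37) - 2*(12) = 101; iterating: T(3)=101, T(4)=-107, T(5)=-75, T(6)=269, T(7)=-99, T(8)=-459, T(9)=677, T(10)=221, T(11)=-1555, T(12)=1093, T(13)=2037, T(14)=-4243, T(15)=189, T(16)=8277, T(17)=-8635; answer -8635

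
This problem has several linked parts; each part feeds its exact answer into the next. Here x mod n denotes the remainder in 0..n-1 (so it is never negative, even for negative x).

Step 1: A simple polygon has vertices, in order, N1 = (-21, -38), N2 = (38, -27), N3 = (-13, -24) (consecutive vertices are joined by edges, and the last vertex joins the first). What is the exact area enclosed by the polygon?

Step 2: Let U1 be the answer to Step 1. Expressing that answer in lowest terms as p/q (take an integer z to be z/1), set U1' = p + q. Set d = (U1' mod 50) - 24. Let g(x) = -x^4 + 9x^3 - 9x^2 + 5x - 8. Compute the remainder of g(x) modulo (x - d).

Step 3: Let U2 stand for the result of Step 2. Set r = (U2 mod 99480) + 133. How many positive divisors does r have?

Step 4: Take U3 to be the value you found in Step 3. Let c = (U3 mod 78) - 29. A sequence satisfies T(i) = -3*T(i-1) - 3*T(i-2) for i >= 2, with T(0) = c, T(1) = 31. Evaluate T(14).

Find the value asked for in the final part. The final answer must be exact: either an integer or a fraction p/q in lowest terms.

Step 1: cross terms: (-21*-27 - 38*-38)=2011, (38*-24 - -13*-27)=-1263, (-13*-38 - -21*-24)=-10; twice the area = |738| = 738; area = 369; answer 369
Step 2: U1 = 369; threaded value p + q = 370; d = -4; remainder = value at the root: -1*(-4)^4 + 9*(-4)^3 - 9*(-4)^2 + 5*(-4)^1 - 8 = (-256) + (-576) + (-144) + (-20) + (-8) = -1004; answer -1004
Step 3: U2 = -1004; r = 98609; 98609 = 7 * 14087; number of divisors = (1+1) * (1+1) = 4; answer 4
Step 4: U3 = 4; c = -25; T(2) = -3*(31) - 3*(-25) = -18; iterating: T(2)=-18, T(3)=-39, T(4)=171, T(5)=-396, T(6)=675, T(7)=-837, T(8)=486, T(9)=1053, T(10)=-4617, T(11)=10692, T(12)=-18225, T(13)=22599, T(14)=-13122; answer -13122

-13122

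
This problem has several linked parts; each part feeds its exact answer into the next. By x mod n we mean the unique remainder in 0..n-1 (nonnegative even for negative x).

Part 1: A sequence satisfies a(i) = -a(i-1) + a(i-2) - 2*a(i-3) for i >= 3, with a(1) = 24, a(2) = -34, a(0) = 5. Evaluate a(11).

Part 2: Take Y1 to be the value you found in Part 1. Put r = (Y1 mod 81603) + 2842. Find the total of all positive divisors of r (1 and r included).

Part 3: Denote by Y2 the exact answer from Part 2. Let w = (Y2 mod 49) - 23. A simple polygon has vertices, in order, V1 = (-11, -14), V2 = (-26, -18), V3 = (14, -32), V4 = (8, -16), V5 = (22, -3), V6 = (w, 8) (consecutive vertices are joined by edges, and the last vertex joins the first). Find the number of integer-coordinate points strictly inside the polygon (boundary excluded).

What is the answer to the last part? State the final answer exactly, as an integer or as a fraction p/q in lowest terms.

Part 1: a(3) = -1*(-34) + 1*(24) - 2*(5) = 48; iterating: a(3)=48, a(4)=-130, a(5)=246, a(6)=-472, a(7)=978, a(8)=-1942, a(9)=3864, a(10)=-7762, a(11)=15510; answer 15510
Part 2: Y1 = 15510; r = 18352; 18352 = 2^4 * 31 * 37; sigma = (1 + 2 + 4 + 8 + 16) * (1 + 31) * (1 + 37) = 31 * 32 * 38 = 37696; answer 37696
Part 3: Y2 = 37696; w = -8; cross terms: (-11*-18 - -26*-14)=-166, (-26*-32 - 14*-18)=1084, (14*-16 - 8*-32)=32, (8*-3 - 22*-16)=328, (22*8 - -8*-3)=152, (-8*-14 - -11*8)=200; twice the area = |1630| = 1630; area = 815; boundary points = 1 + 2 + 2 + 1 + 1 + 1 = 8; strictly interior points = area - boundary/2 + 1 = 812; answer 812

812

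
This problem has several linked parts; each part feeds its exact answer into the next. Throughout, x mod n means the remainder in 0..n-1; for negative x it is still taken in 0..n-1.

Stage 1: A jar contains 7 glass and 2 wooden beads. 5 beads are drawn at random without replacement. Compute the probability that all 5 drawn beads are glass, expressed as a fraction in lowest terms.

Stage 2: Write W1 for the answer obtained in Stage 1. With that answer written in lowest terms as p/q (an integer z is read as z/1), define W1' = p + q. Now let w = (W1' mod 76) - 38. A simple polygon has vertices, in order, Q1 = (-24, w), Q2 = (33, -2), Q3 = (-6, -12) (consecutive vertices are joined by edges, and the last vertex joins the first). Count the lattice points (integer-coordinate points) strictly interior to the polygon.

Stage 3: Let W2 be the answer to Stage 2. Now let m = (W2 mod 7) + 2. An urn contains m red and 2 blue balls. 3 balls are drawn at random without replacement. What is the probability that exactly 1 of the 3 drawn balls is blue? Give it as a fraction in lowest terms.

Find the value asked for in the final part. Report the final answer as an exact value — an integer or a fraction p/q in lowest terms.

1/2

Stage 1: total draws C(9,5) = 126; favorable C(7,5) = 21; P = 1/6; answer 1/6
Stage 2: W1 = 1/6; threaded value p + q = 7; w = -31; cross terms: (-24*-2 - 33*-31)=1071, (33*-12 - -6*-2)=-408, (-6*-31 - -24*-12)=-102; twice the area = |561| = 561; area = 561/2; boundary points = 1 + 1 + 1 = 3; strictly interior points = area - boundary/2 + 1 = 280; answer 280
Stage 3: W2 = 280; m = 2; total draws C(4,3) = 4; favorable C(2,1)*C(2,2) = 2; P = 1/2; answer 1/2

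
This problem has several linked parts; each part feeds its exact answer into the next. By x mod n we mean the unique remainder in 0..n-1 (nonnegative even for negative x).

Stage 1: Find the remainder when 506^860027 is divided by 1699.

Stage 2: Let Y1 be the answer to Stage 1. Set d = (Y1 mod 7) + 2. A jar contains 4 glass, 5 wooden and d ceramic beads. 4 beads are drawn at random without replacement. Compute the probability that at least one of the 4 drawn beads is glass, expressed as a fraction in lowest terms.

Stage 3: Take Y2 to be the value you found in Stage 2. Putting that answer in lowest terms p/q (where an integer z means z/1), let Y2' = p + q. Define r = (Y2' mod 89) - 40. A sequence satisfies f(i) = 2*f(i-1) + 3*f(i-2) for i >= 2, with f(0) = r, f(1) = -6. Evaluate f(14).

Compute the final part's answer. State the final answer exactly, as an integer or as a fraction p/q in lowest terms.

29893581

Stage 1: squarings mod 1699: 506^1=506, 506^2=1186, 506^4=1523, 506^8=394, 506^16=627, 506^32=660, 506^64=656, 506^128=489, 506^256=1261, 506^512=1556, 506^1024=61, 506^2048=323, 506^4096=690, 506^8192=380, 506^16384=1684, 506^32768=225, 506^65536=1354, 506^131072=95, 506^262144=530, 506^524288=565; 506^860027 = 506^1 * 506^2 * 506^8 * 506^16 * 506^32 * 506^64 * 506^256 * 506^512 * 506^1024 * 506^2048 * 506^4096 * 506^65536 * 506^262144 * 506^524288 = 144 (mod 1699); answer 144
Stage 2: Y1 = 144; d = 6; total draws C(15,4) = 1365; complement C(11,4) = 330; favorable 1365 - 330 = 1035; P = 69/91; answer 69/91
Stage 3: Y2 = 69/91; threaded value p + q = 160; r = 31; f(2) = 2*(-6) + 3*(31) = 81; iterating: f(2)=81, f(3)=144, f(4)=531, f(5)=1494, f(6)=4581, f(7)=13644, f(8)=41031, f(9)=122994, f(10)=369081, f(11)=1107144, f(12)=3321531, f(13)=9964494, f(14)=29893581; answer 29893581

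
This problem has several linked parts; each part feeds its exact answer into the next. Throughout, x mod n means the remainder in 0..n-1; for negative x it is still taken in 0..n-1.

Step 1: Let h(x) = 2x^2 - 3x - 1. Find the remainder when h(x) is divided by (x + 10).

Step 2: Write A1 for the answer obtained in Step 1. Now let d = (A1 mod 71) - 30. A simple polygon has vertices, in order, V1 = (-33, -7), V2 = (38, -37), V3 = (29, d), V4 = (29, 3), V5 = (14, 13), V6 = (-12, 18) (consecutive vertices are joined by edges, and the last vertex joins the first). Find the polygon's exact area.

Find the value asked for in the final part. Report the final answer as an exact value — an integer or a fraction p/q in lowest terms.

1971

Step 1: remainder = value at the root: 2*(-10)^2 - 3*(-10)^1 - 1 = (200) + (30) + (-1) = 229; answer 229
Step 2: A1 = 229; d = -14; cross terms: (-33*-37 - 38*-7)=1487, (38*-14 - 29*-37)=541, (29*3 - 29*-14)=493, (29*13 - 14*3)=335, (14*18 - -12*13)=408, (-12*-7 - -33*18)=678; twice the area = |3942| = 3942; area = 1971; answer 1971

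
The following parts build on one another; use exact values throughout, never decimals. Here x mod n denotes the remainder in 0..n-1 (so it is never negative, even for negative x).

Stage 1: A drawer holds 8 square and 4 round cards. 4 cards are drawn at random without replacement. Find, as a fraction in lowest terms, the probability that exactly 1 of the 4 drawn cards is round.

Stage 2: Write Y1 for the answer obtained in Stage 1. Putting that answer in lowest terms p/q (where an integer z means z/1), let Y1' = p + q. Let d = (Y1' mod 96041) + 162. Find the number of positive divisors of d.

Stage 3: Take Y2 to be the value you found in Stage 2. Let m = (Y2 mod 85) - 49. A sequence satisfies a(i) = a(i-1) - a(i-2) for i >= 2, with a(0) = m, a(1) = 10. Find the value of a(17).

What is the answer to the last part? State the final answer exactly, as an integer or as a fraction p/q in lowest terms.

Stage 1: total draws C(12,4) = 495; favorable C(4,1)*C(8,3) = 224; P = 224/495; answer 224/495
Stage 2: Y1 = 224/495; threaded value p + q = 719; d = 881; 881 is prime, so its only divisors are 1 and 881; count = 2; answer 2
Stage 3: Y2 = 2; m = -47; a(2) = 1*(10) - 1*(-47) = 57; iterating: a(2)=57, a(3)=47, a(4)=-10, a(5)=-57, a(6)=-47, a(7)=10, a(8)=57, a(9)=47, a(10)=-10, a(11)=-57, a(12)=-47, a(13)=10, a(14)=57, a(15)=47, a(16)=-10, a(17)=-57; answer -57

-57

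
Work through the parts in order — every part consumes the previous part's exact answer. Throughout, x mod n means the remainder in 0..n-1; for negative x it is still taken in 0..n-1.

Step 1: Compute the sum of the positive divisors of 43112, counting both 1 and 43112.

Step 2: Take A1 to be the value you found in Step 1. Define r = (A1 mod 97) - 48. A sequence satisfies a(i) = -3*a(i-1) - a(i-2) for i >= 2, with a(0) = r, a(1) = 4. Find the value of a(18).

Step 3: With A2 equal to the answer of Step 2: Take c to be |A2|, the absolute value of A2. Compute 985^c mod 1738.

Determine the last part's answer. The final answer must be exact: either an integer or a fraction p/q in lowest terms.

Step 1: 43112 = 2^3 * 17 * 317; sigma = (1 + 2 + 4 + 8) * (1 + 17) * (1 + 317) = 15 * 18 * 318 = 85860; answer 85860
Step 2: A1 = 85860; r = -33; a(2) = -3*(4) - 1*(-33) = 21; iterating: a(2)=21, a(3)=-67, a(4)=180, a(5)=-473, a(6)=1239, a(7)=-3244, a(8)=8493, a(9)=-22235, a(10)=58212, a(11)=-152401, a(12)=398991, a(13)=-1044572, a(14)=2734725, a(15)=-7159603, a(16)=18744084, a(17)=-49072649, a(18)=128473863; answer 128473863
Step 3: A2 = 128473863; c = 128473863; squarings mod 1738: 985^1=985, 985^2=421, 985^4=1703, 985^8=1225, 985^16=731, 985^32=795, 985^64=1131, 985^128=1731, 985^256=49, 985^512=663, 985^1024=1593, 985^2048=169, 985^4096=753, 985^8192=421, 985^16384=1703, 985^32768=1225, 985^65536=731, 985^131072=795, 985^262144=1131, 985^524288=1731, 985^1048576=49, 985^2097152=663, 985^4194304=1593, 985^8388608=169, 985^16777216=753, 985^33554432=421, 985^67108864=1703; 985^128473863 = 985^1 * 985^2 * 985^4 * 985^256 * 985^512 * 985^2048 * 985^4096 * 985^16384 * 985^524288 * 985^2097152 * 985^8388608 * 985^16777216 * 985^33554432 * 985^67108864 = 227 (mod 1738); answer 227

227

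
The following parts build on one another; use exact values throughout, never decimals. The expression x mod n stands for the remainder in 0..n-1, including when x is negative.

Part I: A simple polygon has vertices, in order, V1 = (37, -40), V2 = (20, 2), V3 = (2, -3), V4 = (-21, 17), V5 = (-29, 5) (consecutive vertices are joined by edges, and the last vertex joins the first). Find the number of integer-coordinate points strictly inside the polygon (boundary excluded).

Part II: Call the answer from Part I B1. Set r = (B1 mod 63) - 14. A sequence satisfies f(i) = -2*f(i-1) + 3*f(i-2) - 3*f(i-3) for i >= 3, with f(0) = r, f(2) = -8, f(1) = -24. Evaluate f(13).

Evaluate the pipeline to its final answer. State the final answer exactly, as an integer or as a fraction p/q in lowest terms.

Part I: cross terms: (37*2 - 20*-40)=874, (20*-3 - 2*2)=-64, (2*17 - -21*-3)=-29, (-21*5 - -29*17)=388, (-29*-40 - 37*5)=975; twice the area = |2144| = 2144; area = 1072; boundary points = 1 + 1 + 1 + 4 + 3 = 10; strictly interior points = area - boundary/2 + 1 = 1068; answer 1068
Part II: B1 = 1068; r = 46; f(3) = -2*(-8) + 3*(-24) - 3*(46) = -194; iterating: f(3)=-194, f(4)=436, f(5)=-1430, f(6)=4750, f(7)=-15098, f(8)=48736, f(9)=-157016, f(10)=505534, f(11)=-1628324, f(12)=5244298, f(13)=-16890170; answer -16890170

-16890170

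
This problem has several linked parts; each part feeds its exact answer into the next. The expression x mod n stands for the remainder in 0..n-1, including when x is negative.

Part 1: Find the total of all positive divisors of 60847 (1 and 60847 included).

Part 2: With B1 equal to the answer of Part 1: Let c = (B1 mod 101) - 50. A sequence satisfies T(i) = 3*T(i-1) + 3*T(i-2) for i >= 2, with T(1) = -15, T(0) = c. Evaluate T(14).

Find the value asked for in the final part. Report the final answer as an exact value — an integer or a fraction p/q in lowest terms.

-86605200

Part 1: 60847 = 71 * 857; sigma = (1 + 71) * (1 + 857) = 72 * 858 = 61776; answer 61776
Part 2: B1 = 61776; c = 15; T(2) = 3*(-15) + 3*(15) = 0; iterating: T(2)=0, T(3)=-45, T(4)=-135, T(5)=-540, T(6)=-2025, T(7)=-7695, T(8)=-29160, T(9)=-110565, T(10)=-419175, T(11)=-1589220, T(12)=-6025185, T(13)=-22843215, T(14)=-86605200; answer -86605200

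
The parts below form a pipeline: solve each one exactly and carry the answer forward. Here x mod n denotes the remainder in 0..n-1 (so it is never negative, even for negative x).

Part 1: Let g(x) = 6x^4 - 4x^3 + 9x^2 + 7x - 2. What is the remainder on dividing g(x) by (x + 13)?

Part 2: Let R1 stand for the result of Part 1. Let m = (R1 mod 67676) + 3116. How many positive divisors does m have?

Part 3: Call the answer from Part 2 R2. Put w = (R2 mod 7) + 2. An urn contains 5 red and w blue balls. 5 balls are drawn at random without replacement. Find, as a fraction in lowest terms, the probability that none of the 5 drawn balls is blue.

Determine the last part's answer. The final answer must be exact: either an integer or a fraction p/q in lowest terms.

Part 1: remainder = value at the root: 6*(-13)^4 - 4*(-13)^3 + 9*(-13)^2 + 7*(-13)^1 - 2 = (171366) + (8788) + (1521) + (-91) + (-2) = 181582; answer 181582
Part 2: R1 = 181582; m = 49346; 49346 = 2 * 11 * 2243; number of divisors = (1+1) * (1+1) * (1+1) = 8; answer 8
Part 3: R2 = 8; w = 3; total draws C(8,5) = 56; favorable C(5,5) = 1; P = 1/56; answer 1/56

1/56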